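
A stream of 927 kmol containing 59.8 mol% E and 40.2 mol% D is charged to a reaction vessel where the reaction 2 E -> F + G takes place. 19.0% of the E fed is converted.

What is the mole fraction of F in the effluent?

0.0568

E reacted = 0.19 × 554.3 = 105.3 kmol; ν_E = −2, so ξ = 105.3/2 = 52.66 kmol.
Outlet amounts (n = n₀ + ν ξ):
  E: 554.3 − 2(52.66) = 449
  F: 0 + 1(52.66) = 52.66
  G: 0 + 1(52.66) = 52.66
  D: 372.7 (inert)
Total out = 927 kmol; y_F = 52.66 / 927 = 0.05681.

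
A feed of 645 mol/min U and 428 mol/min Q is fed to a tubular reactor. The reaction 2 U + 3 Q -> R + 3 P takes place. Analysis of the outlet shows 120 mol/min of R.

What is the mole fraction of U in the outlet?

0.425

For R: n = n₀ + 1ξ → 120 = 0 + 1ξ, giving ξ = 120 mol/min.
Outlet amounts (n = n₀ + ν ξ):
  U: 645 − 2(120) = 405
  Q: 428 − 3(120) = 68
  R: 0 + 1(120) = 120
  P: 0 + 3(120) = 360
Total out = 953 mol/min; y_U = 405 / 953 = 0.425.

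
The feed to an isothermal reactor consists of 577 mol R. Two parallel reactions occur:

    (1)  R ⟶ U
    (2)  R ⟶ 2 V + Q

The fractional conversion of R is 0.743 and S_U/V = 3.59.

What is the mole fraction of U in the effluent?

Conversion of R: R consumed = 0.743 × 577 = 428.7 mol = 1ξ₁ + 1ξ₂.
Selectivity: 1ξ₁ / (2ξ₂) = 3.59 → ξ₁ = 7.18 ξ₂.
Substitute: (1·7.18 + 1) ξ₂ = 428.7 → ξ₂ = 52.41 mol, ξ₁ = 376.3 mol.
Outlet amounts (n = n₀ + Σ ν·ξ):
  R: 577 − 1(376.3) − 1(52.41) = 148.3
  U: 0 + 1(376.3) = 376.3
  V: 0 + 2(52.41) = 104.8
  Q: 0 + 1(52.41) = 52.41
Total out = 681.8 mol; y_U = 376.3 / 681.8 = 0.5519.

0.552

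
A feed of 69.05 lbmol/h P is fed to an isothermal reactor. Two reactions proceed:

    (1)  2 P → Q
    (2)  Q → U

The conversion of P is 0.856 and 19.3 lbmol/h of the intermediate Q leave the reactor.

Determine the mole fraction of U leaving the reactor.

0.26

Conversion of P: P consumed = 2ξ₁ = 0.856 × 69.05 → ξ₁ = 29.55 lbmol/h.
Q balance: n_Q = 0 + 1ξ₁ − 1ξ₂ = 19.3 → ξ₂ = (1·29.55 − 19.3)/1 = 10.25 lbmol/h.
Outlet amounts (n = n₀ + Σ ν·ξ):
  P: 69.05 − 2(29.55) = 9.943
  Q: 0 + 1(29.55) − 1(10.25) = 19.3
  U: 0 + 1(10.25) = 10.25
Total out = 39.5 lbmol/h; y_U = 10.25 / 39.5 = 0.2596.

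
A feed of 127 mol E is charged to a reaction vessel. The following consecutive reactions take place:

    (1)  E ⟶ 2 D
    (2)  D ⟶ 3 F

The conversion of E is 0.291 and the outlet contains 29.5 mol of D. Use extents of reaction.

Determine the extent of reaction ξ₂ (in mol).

Conversion of E: E consumed = 1ξ₁ = 0.291 × 127 → ξ₁ = 36.96 mol.
D balance: n_D = 0 + 2ξ₁ − 1ξ₂ = 29.5 → ξ₂ = (2·36.96 − 29.5)/1 = 44.41 mol.
Outlet amounts (n = n₀ + Σ ν·ξ):
  E: 127 − 1(36.96) = 90.04
  D: 0 + 2(36.96) − 1(44.41) = 29.5
  F: 0 + 3(44.41) = 133.2

ξ₂ = 44.4 mol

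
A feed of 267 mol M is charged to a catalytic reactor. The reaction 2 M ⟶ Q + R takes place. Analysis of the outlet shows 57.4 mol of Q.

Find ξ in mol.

ξ = 57.4 mol

For Q: n = n₀ + 1ξ → 57.4 = 0 + 1ξ, giving ξ = 57.4 mol.
Outlet amounts (n = n₀ + ν ξ):
  M: 267 − 2(57.4) = 152.2
  Q: 0 + 1(57.4) = 57.4
  R: 0 + 1(57.4) = 57.4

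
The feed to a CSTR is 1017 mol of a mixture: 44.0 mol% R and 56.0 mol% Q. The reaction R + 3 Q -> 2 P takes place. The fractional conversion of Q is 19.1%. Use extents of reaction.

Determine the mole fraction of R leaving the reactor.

Q reacted = 0.191 × 569.5 = 108.8 mol; ν_Q = −3, so ξ = 108.8/3 = 36.26 mol.
Outlet amounts (n = n₀ + ν ξ):
  R: 447.5 − 1(36.26) = 411.2
  Q: 569.5 − 3(36.26) = 460.7
  P: 0 + 2(36.26) = 72.52
Total out = 944.5 mol; y_R = 411.2 / 944.5 = 0.4354.

0.435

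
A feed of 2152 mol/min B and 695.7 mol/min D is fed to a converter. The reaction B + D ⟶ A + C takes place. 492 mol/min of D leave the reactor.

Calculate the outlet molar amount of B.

1950 mol/min

For D: n = n₀ − 1ξ → 492 = 695.7 − 1ξ, giving ξ = 203.7 mol/min.
Outlet amounts (n = n₀ + ν ξ):
  B: 2152 − 1(203.7) = 1948
  D: 695.7 − 1(203.7) = 492
  A: 0 + 1(203.7) = 203.7
  C: 0 + 1(203.7) = 203.7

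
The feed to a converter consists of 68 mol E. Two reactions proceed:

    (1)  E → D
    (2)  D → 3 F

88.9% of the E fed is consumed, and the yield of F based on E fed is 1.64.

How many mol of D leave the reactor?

23.3 mol

Conversion of E: E consumed = 1ξ₁ = 0.889 × 68 → ξ₁ = 60.45 mol.
Yield of F: 3ξ₂ / 68 = 1.64 → ξ₂ = 37.17 mol.
Outlet amounts (n = n₀ + Σ ν·ξ):
  E: 68 − 1(60.45) = 7.548
  D: 0 + 1(60.45) − 1(37.17) = 23.28
  F: 0 + 3(37.17) = 111.5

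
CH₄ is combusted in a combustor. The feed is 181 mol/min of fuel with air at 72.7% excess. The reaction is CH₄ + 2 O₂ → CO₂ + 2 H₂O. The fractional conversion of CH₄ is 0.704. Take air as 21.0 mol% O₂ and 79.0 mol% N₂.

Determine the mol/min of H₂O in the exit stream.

Stoichiometric O₂ = 2 × 181 = 362 mol/min; O₂ fed = 362 × 1.727 = 625.2 mol/min.
N₂ fed = 625.2 × 79/21 = 2352 mol/min.
Fuel reacted = 0.704 × 181 → ξ = 127.4 mol/min.
Outlet (n = n₀ + ν ξ):
  CH₄: 181 − 1(127.4) = 53.58
  O₂: 625.2 − 2(127.4) = 370.3
  N₂: 2352 (inert)
  CO₂: 0 + 1(127.4) = 127.4
  H₂O: 0 + 2(127.4) = 254.8

255 mol/min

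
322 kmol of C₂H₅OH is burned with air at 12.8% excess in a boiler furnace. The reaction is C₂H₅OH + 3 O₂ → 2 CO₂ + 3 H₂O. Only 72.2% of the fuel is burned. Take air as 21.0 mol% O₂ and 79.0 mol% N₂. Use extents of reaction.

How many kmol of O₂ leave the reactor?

392 kmol

Stoichiometric O₂ = 3 × 322 = 966 kmol; O₂ fed = 966 × 1.128 = 1090 kmol.
N₂ fed = 1090 × 79/21 = 4099 kmol.
Fuel reacted = 0.722 × 322 → ξ = 232.5 kmol.
Outlet (n = n₀ + ν ξ):
  C₂H₅OH: 322 − 1(232.5) = 89.52
  O₂: 1090 − 3(232.5) = 392.2
  N₂: 4099 (inert)
  CO₂: 0 + 2(232.5) = 465
  H₂O: 0 + 3(232.5) = 697.5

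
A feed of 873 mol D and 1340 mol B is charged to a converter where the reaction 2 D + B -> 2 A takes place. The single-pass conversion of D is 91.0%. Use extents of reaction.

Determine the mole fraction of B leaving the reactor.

0.519

D reacted = 0.91 × 873 = 794.4 mol; ν_D = −2, so ξ = 794.4/2 = 397.2 mol.
Outlet amounts (n = n₀ + ν ξ):
  D: 873 − 2(397.2) = 78.57
  B: 1340 − 1(397.2) = 942.8
  A: 0 + 2(397.2) = 794.4
Total out = 1816 mol; y_B = 942.8 / 1816 = 0.5192.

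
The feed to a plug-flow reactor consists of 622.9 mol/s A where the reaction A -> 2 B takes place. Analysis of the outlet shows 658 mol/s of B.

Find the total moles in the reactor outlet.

For B: n = n₀ + 2ξ → 658 = 0 + 2ξ, giving ξ = 329 mol/s.
Outlet amounts (n = n₀ + ν ξ):
  A: 622.9 − 1(329) = 293.9
  B: 0 + 2(329) = 658
Total out = 293.9 + 658 = 951.9 mol/s.

952 mol/s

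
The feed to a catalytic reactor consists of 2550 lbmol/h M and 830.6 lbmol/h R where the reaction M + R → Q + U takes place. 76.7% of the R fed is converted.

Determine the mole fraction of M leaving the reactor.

0.566

R reacted = 0.767 × 830.6 = 637.1 lbmol/h; ν_R = −1, so ξ = 637.1/1 = 637.1 lbmol/h.
Outlet amounts (n = n₀ + ν ξ):
  M: 2550 − 1(637.1) = 1913
  R: 830.6 − 1(637.1) = 193.5
  Q: 0 + 1(637.1) = 637.1
  U: 0 + 1(637.1) = 637.1
Total out = 3381 lbmol/h; y_M = 1913 / 3381 = 0.5659.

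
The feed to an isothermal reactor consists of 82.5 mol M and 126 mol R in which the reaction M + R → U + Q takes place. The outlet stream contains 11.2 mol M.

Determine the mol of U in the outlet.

For M: n = n₀ − 1ξ → 11.2 = 82.5 − 1ξ, giving ξ = 71.3 mol.
Outlet amounts (n = n₀ + ν ξ):
  M: 82.5 − 1(71.3) = 11.2
  R: 126 − 1(71.3) = 54.7
  U: 0 + 1(71.3) = 71.3
  Q: 0 + 1(71.3) = 71.3

71.3 mol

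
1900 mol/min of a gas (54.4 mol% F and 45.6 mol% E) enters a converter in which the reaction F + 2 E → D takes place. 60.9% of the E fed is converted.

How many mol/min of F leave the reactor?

E reacted = 0.609 × 866.4 = 527.6 mol/min; ν_E = −2, so ξ = 527.6/2 = 263.8 mol/min.
Outlet amounts (n = n₀ + ν ξ):
  F: 1034 − 1(263.8) = 769.8
  E: 866.4 − 2(263.8) = 338.8
  D: 0 + 1(263.8) = 263.8

770 mol/min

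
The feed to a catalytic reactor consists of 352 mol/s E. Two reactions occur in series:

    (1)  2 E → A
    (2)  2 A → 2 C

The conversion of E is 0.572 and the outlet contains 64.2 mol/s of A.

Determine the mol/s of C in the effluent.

36.5 mol/s

Conversion of E: E consumed = 2ξ₁ = 0.572 × 352 → ξ₁ = 100.7 mol/s.
A balance: n_A = 0 + 1ξ₁ − 2ξ₂ = 64.2 → ξ₂ = (1·100.7 − 64.2)/2 = 18.24 mol/s.
Outlet amounts (n = n₀ + Σ ν·ξ):
  E: 352 − 2(100.7) = 150.7
  A: 0 + 1(100.7) − 2(18.24) = 64.2
  C: 0 + 2(18.24) = 36.47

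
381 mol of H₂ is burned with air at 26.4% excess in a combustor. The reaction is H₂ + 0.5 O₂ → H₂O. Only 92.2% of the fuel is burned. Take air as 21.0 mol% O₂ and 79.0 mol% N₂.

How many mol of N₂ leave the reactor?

906 mol

Stoichiometric O₂ = 0.5 × 381 = 190.5 mol; O₂ fed = 190.5 × 1.264 = 240.8 mol.
N₂ fed = 240.8 × 79/21 = 905.8 mol.
Fuel reacted = 0.922 × 381 → ξ = 351.3 mol.
Outlet (n = n₀ + ν ξ):
  H₂: 381 − 1(351.3) = 29.72
  O₂: 240.8 − 0.5(351.3) = 65.15
  N₂: 905.8 (inert)
  H₂O: 0 + 1(351.3) = 351.3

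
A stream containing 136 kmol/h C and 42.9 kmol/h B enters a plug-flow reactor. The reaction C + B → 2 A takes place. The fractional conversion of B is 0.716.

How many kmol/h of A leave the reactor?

B reacted = 0.716 × 42.9 = 30.72 kmol/h; ν_B = −1, so ξ = 30.72/1 = 30.72 kmol/h.
Outlet amounts (n = n₀ + ν ξ):
  C: 136 − 1(30.72) = 105.3
  B: 42.9 − 1(30.72) = 12.18
  A: 0 + 2(30.72) = 61.43

61.4 kmol/h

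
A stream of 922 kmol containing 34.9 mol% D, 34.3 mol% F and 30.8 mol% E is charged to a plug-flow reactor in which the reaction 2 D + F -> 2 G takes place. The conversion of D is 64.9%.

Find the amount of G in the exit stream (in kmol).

D reacted = 0.649 × 321.8 = 208.8 kmol; ν_D = −2, so ξ = 208.8/2 = 104.4 kmol.
Outlet amounts (n = n₀ + ν ξ):
  D: 321.8 − 2(104.4) = 112.9
  F: 316.2 − 1(104.4) = 211.8
  G: 0 + 2(104.4) = 208.8
  E: 284 (inert)

209 kmol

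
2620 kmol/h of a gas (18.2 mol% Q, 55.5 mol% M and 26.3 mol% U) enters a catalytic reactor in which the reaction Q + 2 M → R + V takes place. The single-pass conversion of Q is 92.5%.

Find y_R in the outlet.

0.202

Q reacted = 0.925 × 476.8 = 441.1 kmol/h; ν_Q = −1, so ξ = 441.1/1 = 441.1 kmol/h.
Outlet amounts (n = n₀ + ν ξ):
  Q: 476.8 − 1(441.1) = 35.76
  M: 1454 − 2(441.1) = 571.9
  R: 0 + 1(441.1) = 441.1
  V: 0 + 1(441.1) = 441.1
  U: 689.1 (inert)
Total out = 2179 kmol/h; y_R = 441.1 / 2179 = 0.2024.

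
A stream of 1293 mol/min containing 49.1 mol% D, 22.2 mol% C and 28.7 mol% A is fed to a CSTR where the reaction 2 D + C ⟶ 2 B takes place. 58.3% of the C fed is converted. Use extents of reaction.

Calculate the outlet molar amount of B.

335 mol/min

C reacted = 0.583 × 287 = 167.3 mol/min; ν_C = −1, so ξ = 167.3/1 = 167.3 mol/min.
Outlet amounts (n = n₀ + ν ξ):
  D: 634.9 − 2(167.3) = 300.2
  C: 287 − 1(167.3) = 119.7
  B: 0 + 2(167.3) = 334.7
  A: 371.1 (inert)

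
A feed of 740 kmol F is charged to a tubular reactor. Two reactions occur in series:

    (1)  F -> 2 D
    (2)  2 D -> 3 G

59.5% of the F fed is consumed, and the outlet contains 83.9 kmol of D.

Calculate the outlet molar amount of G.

Conversion of F: F consumed = 1ξ₁ = 0.595 × 740 → ξ₁ = 440.3 kmol.
D balance: n_D = 0 + 2ξ₁ − 2ξ₂ = 83.9 → ξ₂ = (2·440.3 − 83.9)/2 = 398.3 kmol.
Outlet amounts (n = n₀ + Σ ν·ξ):
  F: 740 − 1(440.3) = 299.7
  D: 0 + 2(440.3) − 2(398.3) = 83.9
  G: 0 + 3(398.3) = 1195

1200 kmol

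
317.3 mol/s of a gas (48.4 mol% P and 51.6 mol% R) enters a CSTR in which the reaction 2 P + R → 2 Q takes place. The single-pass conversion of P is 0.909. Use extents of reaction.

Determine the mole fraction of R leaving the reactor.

P reacted = 0.909 × 153.6 = 139.6 mol/s; ν_P = −2, so ξ = 139.6/2 = 69.8 mol/s.
Outlet amounts (n = n₀ + ν ξ):
  P: 153.6 − 2(69.8) = 13.98
  R: 163.7 − 1(69.8) = 93.93
  Q: 0 + 2(69.8) = 139.6
Total out = 247.5 mol/s; y_R = 93.93 / 247.5 = 0.3795.

0.38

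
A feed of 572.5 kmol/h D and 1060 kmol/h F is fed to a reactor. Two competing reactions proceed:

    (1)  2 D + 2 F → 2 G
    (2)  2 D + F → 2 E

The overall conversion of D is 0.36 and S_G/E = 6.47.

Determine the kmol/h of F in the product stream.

868 kmol/h

Conversion of D: D consumed = 0.36 × 572.5 = 206.1 kmol/h = 2ξ₁ + 2ξ₂.
Selectivity: 2ξ₁ / (2ξ₂) = 6.47 → ξ₁ = 6.47 ξ₂.
Substitute: (2·6.47 + 2) ξ₂ = 206.1 → ξ₂ = 13.8 kmol/h, ξ₁ = 89.25 kmol/h.
Outlet amounts (n = n₀ + Σ ν·ξ):
  D: 572.5 − 2(89.25) − 2(13.8) = 366.4
  F: 1060 − 2(89.25) − 1(13.8) = 867.7
  G: 0 + 2(89.25) = 178.5
  E: 0 + 2(13.8) = 27.59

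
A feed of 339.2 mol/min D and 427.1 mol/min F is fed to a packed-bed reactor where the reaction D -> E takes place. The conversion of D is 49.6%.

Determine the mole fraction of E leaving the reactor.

D reacted = 0.496 × 339.2 = 168.2 mol/min; ν_D = −1, so ξ = 168.2/1 = 168.2 mol/min.
Outlet amounts (n = n₀ + ν ξ):
  D: 339.2 − 1(168.2) = 171
  E: 0 + 1(168.2) = 168.2
  F: 427.1 (inert)
Total out = 766.3 mol/min; y_E = 168.2 / 766.3 = 0.2196.

0.22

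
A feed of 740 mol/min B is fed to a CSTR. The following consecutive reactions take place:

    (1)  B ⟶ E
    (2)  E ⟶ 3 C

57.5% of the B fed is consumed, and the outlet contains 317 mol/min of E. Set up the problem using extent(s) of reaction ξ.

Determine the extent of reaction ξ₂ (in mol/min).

Conversion of B: B consumed = 1ξ₁ = 0.575 × 740 → ξ₁ = 425.5 mol/min.
E balance: n_E = 0 + 1ξ₁ − 1ξ₂ = 317 → ξ₂ = (1·425.5 − 317)/1 = 108.5 mol/min.
Outlet amounts (n = n₀ + Σ ν·ξ):
  B: 740 − 1(425.5) = 314.5
  E: 0 + 1(425.5) − 1(108.5) = 317
  C: 0 + 3(108.5) = 325.5

ξ₂ = 108 mol/min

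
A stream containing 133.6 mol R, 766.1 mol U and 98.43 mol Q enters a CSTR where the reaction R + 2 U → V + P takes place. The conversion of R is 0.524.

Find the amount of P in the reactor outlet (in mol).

70 mol

R reacted = 0.524 × 133.6 = 70.01 mol; ν_R = −1, so ξ = 70.01/1 = 70.01 mol.
Outlet amounts (n = n₀ + ν ξ):
  R: 133.6 − 1(70.01) = 63.59
  U: 766.1 − 2(70.01) = 626.1
  V: 0 + 1(70.01) = 70.01
  P: 0 + 1(70.01) = 70.01
  Q: 98.43 (inert)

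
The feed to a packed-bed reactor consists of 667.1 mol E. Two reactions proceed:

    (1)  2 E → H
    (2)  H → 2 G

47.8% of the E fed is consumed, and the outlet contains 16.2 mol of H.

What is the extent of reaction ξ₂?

Conversion of E: E consumed = 2ξ₁ = 0.478 × 667.1 → ξ₁ = 159.4 mol.
H balance: n_H = 0 + 1ξ₁ − 1ξ₂ = 16.2 → ξ₂ = (1·159.4 − 16.2)/1 = 143.2 mol.
Outlet amounts (n = n₀ + Σ ν·ξ):
  E: 667.1 − 2(159.4) = 348.2
  H: 0 + 1(159.4) − 1(143.2) = 16.2
  G: 0 + 2(143.2) = 286.5

ξ₂ = 143 mol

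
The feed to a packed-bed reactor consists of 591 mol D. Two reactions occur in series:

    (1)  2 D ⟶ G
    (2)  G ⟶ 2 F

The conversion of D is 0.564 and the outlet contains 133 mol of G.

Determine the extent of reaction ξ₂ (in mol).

Conversion of D: D consumed = 2ξ₁ = 0.564 × 591 → ξ₁ = 166.7 mol.
G balance: n_G = 0 + 1ξ₁ − 1ξ₂ = 133 → ξ₂ = (1·166.7 − 133)/1 = 33.66 mol.
Outlet amounts (n = n₀ + Σ ν·ξ):
  D: 591 − 2(166.7) = 257.7
  G: 0 + 1(166.7) − 1(33.66) = 133
  F: 0 + 2(33.66) = 67.32

ξ₂ = 33.7 mol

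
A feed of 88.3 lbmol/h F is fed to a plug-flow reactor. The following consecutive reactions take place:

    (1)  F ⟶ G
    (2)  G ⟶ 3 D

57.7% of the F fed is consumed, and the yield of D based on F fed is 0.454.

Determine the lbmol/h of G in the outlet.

37.6 lbmol/h

Conversion of F: F consumed = 1ξ₁ = 0.577 × 88.3 → ξ₁ = 50.95 lbmol/h.
Yield of D: 3ξ₂ / 88.3 = 0.454 → ξ₂ = 13.36 lbmol/h.
Outlet amounts (n = n₀ + Σ ν·ξ):
  F: 88.3 − 1(50.95) = 37.35
  G: 0 + 1(50.95) − 1(13.36) = 37.59
  D: 0 + 3(13.36) = 40.09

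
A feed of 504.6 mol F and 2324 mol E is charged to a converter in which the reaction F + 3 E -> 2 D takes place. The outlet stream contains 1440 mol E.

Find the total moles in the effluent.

2240 mol

For E: n = n₀ − 3ξ → 1440 = 2324 − 3ξ, giving ξ = 294.7 mol.
Outlet amounts (n = n₀ + ν ξ):
  F: 504.6 − 1(294.7) = 209.9
  E: 2324 − 3(294.7) = 1440
  D: 0 + 2(294.7) = 589.3
Total out = 209.9 + 1440 + 589.3 = 2239 mol.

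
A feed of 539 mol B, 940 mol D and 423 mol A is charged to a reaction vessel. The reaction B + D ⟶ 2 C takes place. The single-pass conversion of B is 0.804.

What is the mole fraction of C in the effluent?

B reacted = 0.804 × 539 = 433.4 mol; ν_B = −1, so ξ = 433.4/1 = 433.4 mol.
Outlet amounts (n = n₀ + ν ξ):
  B: 539 − 1(433.4) = 105.6
  D: 940 − 1(433.4) = 506.6
  C: 0 + 2(433.4) = 866.7
  A: 423 (inert)
Total out = 1902 mol; y_C = 866.7 / 1902 = 0.4557.

0.456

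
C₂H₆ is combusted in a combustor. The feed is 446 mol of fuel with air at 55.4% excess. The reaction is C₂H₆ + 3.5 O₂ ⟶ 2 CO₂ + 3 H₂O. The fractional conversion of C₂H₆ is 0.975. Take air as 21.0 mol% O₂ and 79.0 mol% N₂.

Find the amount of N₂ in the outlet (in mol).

9130 mol

Stoichiometric O₂ = 3.5 × 446 = 1561 mol; O₂ fed = 1561 × 1.554 = 2426 mol.
N₂ fed = 2426 × 79/21 = 9126 mol.
Fuel reacted = 0.975 × 446 → ξ = 434.8 mol.
Outlet (n = n₀ + ν ξ):
  C₂H₆: 446 − 1(434.8) = 11.15
  O₂: 2426 − 3.5(434.8) = 903.8
  N₂: 9126 (inert)
  CO₂: 0 + 2(434.8) = 869.7
  H₂O: 0 + 3(434.8) = 1305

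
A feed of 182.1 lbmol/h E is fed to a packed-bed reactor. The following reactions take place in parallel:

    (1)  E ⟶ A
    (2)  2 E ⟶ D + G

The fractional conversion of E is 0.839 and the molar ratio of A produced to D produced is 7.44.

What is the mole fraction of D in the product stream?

0.0889

Conversion of E: E consumed = 0.839 × 182.1 = 152.8 lbmol/h = 1ξ₁ + 2ξ₂.
Selectivity: 1ξ₁ / (1ξ₂) = 7.44 → ξ₁ = 7.44 ξ₂.
Substitute: (1·7.44 + 2) ξ₂ = 152.8 → ξ₂ = 16.18 lbmol/h, ξ₁ = 120.4 lbmol/h.
Outlet amounts (n = n₀ + Σ ν·ξ):
  E: 182.1 − 1(120.4) − 2(16.18) = 29.32
  A: 0 + 1(120.4) = 120.4
  D: 0 + 1(16.18) = 16.18
  G: 0 + 1(16.18) = 16.18
Total out = 182.1 lbmol/h; y_D = 16.18 / 182.1 = 0.08888.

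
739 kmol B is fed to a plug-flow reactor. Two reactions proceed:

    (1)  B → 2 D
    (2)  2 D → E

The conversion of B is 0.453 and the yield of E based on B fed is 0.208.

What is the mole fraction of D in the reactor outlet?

Conversion of B: B consumed = 1ξ₁ = 0.453 × 739 → ξ₁ = 334.8 kmol.
Yield of E: 1ξ₂ / 739 = 0.208 → ξ₂ = 153.7 kmol.
Outlet amounts (n = n₀ + Σ ν·ξ):
  B: 739 − 1(334.8) = 404.2
  D: 0 + 2(334.8) − 2(153.7) = 362.1
  E: 0 + 1(153.7) = 153.7
Total out = 920.1 kmol; y_D = 362.1 / 920.1 = 0.3936.

0.394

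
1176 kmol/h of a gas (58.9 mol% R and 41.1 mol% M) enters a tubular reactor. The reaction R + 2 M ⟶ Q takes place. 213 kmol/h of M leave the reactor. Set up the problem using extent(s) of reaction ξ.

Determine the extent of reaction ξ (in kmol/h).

For M: n = n₀ − 2ξ → 213 = 483.3 − 2ξ, giving ξ = 135.2 kmol/h.
Outlet amounts (n = n₀ + ν ξ):
  R: 692.7 − 1(135.2) = 557.5
  M: 483.3 − 2(135.2) = 213
  Q: 0 + 1(135.2) = 135.2

ξ = 135 kmol/h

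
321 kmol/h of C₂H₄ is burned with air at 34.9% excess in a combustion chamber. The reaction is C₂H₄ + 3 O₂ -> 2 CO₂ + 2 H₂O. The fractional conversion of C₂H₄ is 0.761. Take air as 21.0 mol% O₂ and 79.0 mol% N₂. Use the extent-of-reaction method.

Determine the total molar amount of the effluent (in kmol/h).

6510 kmol/h

Stoichiometric O₂ = 3 × 321 = 963 kmol/h; O₂ fed = 963 × 1.349 = 1299 kmol/h.
N₂ fed = 1299 × 79/21 = 4887 kmol/h.
Fuel reacted = 0.761 × 321 → ξ = 244.3 kmol/h.
Outlet (n = n₀ + ν ξ):
  C₂H₄: 321 − 1(244.3) = 76.72
  O₂: 1299 − 3(244.3) = 566.2
  N₂: 4887 (inert)
  CO₂: 0 + 2(244.3) = 488.6
  H₂O: 0 + 2(244.3) = 488.6
Total out = 76.72 + 566.2 + 4887 + 488.6 + 488.6 = 6507 kmol/h.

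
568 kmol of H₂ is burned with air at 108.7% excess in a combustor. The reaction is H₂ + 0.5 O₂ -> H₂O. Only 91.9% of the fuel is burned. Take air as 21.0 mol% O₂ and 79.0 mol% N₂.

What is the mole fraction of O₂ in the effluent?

Stoichiometric O₂ = 0.5 × 568 = 284 kmol; O₂ fed = 284 × 2.087 = 592.7 kmol.
N₂ fed = 592.7 × 79/21 = 2230 kmol.
Fuel reacted = 0.919 × 568 → ξ = 522 kmol.
Outlet (n = n₀ + ν ξ):
  H₂: 568 − 1(522) = 46.01
  O₂: 592.7 − 0.5(522) = 331.7
  N₂: 2230 (inert)
  H₂O: 0 + 1(522) = 522
Total out = 3129 kmol; y_O₂ = 331.7 / 3129 = 0.106.

0.106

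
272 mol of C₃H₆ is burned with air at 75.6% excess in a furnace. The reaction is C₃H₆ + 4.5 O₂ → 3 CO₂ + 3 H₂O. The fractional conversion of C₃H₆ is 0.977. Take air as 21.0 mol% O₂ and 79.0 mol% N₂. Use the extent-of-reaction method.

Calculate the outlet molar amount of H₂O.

Stoichiometric O₂ = 4.5 × 272 = 1224 mol; O₂ fed = 1224 × 1.756 = 2149 mol.
N₂ fed = 2149 × 79/21 = 8086 mol.
Fuel reacted = 0.977 × 272 → ξ = 265.7 mol.
Outlet (n = n₀ + ν ξ):
  C₃H₆: 272 − 1(265.7) = 6.256
  O₂: 2149 − 4.5(265.7) = 953.5
  N₂: 8086 (inert)
  CO₂: 0 + 3(265.7) = 797.2
  H₂O: 0 + 3(265.7) = 797.2

797 mol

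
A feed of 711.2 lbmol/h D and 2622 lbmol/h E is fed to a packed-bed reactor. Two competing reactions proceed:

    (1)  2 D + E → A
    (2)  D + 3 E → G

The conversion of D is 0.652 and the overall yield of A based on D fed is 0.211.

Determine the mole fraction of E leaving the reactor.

0.779

Yield of A: 1ξ₁ / 711.2 = 0.211 → ξ₁ = 150.1 lbmol/h.
Conversion of D: 2ξ₁ + 1ξ₂ = 0.652 × 711.2 = 463.7 → ξ₂ = 163.6 lbmol/h.
Outlet amounts (n = n₀ + Σ ν·ξ):
  D: 711.2 − 2(150.1) − 1(163.6) = 247.5
  E: 2622 − 1(150.1) − 3(163.6) = 1981
  A: 0 + 1(150.1) = 150.1
  G: 0 + 1(163.6) = 163.6
Total out = 2542 lbmol/h; y_E = 1981 / 2542 = 0.7793.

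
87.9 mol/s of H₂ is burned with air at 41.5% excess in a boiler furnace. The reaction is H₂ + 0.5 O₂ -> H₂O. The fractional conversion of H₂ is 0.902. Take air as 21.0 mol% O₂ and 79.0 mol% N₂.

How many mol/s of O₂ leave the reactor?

22.5 mol/s

Stoichiometric O₂ = 0.5 × 87.9 = 43.95 mol/s; O₂ fed = 43.95 × 1.415 = 62.19 mol/s.
N₂ fed = 62.19 × 79/21 = 234 mol/s.
Fuel reacted = 0.902 × 87.9 → ξ = 79.29 mol/s.
Outlet (n = n₀ + ν ξ):
  H₂: 87.9 − 1(79.29) = 8.614
  O₂: 62.19 − 0.5(79.29) = 22.55
  N₂: 234 (inert)
  H₂O: 0 + 1(79.29) = 79.29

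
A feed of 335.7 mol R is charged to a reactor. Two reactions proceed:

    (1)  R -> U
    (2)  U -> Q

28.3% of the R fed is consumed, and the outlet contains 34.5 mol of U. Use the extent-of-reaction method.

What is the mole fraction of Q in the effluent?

0.18

Conversion of R: R consumed = 1ξ₁ = 0.283 × 335.7 → ξ₁ = 95 mol.
U balance: n_U = 0 + 1ξ₁ − 1ξ₂ = 34.5 → ξ₂ = (1·95 − 34.5)/1 = 60.5 mol.
Outlet amounts (n = n₀ + Σ ν·ξ):
  R: 335.7 − 1(95) = 240.7
  U: 0 + 1(95) − 1(60.5) = 34.5
  Q: 0 + 1(60.5) = 60.5
Total out = 335.7 mol; y_Q = 60.5 / 335.7 = 0.1802.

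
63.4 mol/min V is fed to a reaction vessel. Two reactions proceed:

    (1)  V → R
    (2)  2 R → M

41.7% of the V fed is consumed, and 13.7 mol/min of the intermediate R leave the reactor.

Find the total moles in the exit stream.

Conversion of V: V consumed = 1ξ₁ = 0.417 × 63.4 → ξ₁ = 26.44 mol/min.
R balance: n_R = 0 + 1ξ₁ − 2ξ₂ = 13.7 → ξ₂ = (1·26.44 − 13.7)/2 = 6.369 mol/min.
Outlet amounts (n = n₀ + Σ ν·ξ):
  V: 63.4 − 1(26.44) = 36.96
  R: 0 + 1(26.44) − 2(6.369) = 13.7
  M: 0 + 1(6.369) = 6.369
Total out = 36.96 + 13.7 + 6.369 = 57.03 mol/min.

57 mol/min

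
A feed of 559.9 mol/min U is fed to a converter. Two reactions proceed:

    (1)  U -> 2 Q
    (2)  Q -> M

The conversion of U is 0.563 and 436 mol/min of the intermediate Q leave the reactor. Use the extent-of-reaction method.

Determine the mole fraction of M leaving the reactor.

Conversion of U: U consumed = 1ξ₁ = 0.563 × 559.9 → ξ₁ = 315.2 mol/min.
Q balance: n_Q = 0 + 2ξ₁ − 1ξ₂ = 436 → ξ₂ = (2·315.2 − 436)/1 = 194.4 mol/min.
Outlet amounts (n = n₀ + Σ ν·ξ):
  U: 559.9 − 1(315.2) = 244.7
  Q: 0 + 2(315.2) − 1(194.4) = 436
  M: 0 + 1(194.4) = 194.4
Total out = 875.1 mol/min; y_M = 194.4 / 875.1 = 0.2222.

0.222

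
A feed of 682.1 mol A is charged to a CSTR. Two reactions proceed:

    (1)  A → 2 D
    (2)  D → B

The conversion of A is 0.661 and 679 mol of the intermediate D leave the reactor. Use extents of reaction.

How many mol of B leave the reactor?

223 mol

Conversion of A: A consumed = 1ξ₁ = 0.661 × 682.1 → ξ₁ = 450.9 mol.
D balance: n_D = 0 + 2ξ₁ − 1ξ₂ = 679 → ξ₂ = (2·450.9 − 679)/1 = 222.7 mol.
Outlet amounts (n = n₀ + Σ ν·ξ):
  A: 682.1 − 1(450.9) = 231.2
  D: 0 + 2(450.9) − 1(222.7) = 679
  B: 0 + 1(222.7) = 222.7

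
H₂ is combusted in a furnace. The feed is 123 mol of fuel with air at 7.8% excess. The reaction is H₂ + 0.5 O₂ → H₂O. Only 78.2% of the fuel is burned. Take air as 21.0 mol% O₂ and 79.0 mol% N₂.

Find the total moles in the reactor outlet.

Stoichiometric O₂ = 0.5 × 123 = 61.5 mol; O₂ fed = 61.5 × 1.078 = 66.3 mol.
N₂ fed = 66.3 × 79/21 = 249.4 mol.
Fuel reacted = 0.782 × 123 → ξ = 96.19 mol.
Outlet (n = n₀ + ν ξ):
  H₂: 123 − 1(96.19) = 26.81
  O₂: 66.3 − 0.5(96.19) = 18.2
  N₂: 249.4 (inert)
  H₂O: 0 + 1(96.19) = 96.19
Total out = 26.81 + 18.2 + 249.4 + 96.19 = 390.6 mol.

391 mol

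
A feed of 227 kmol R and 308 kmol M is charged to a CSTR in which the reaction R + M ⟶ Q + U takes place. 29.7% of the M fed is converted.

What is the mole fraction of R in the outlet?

0.253

M reacted = 0.297 × 308 = 91.48 kmol; ν_M = −1, so ξ = 91.48/1 = 91.48 kmol.
Outlet amounts (n = n₀ + ν ξ):
  R: 227 − 1(91.48) = 135.5
  M: 308 − 1(91.48) = 216.5
  Q: 0 + 1(91.48) = 91.48
  U: 0 + 1(91.48) = 91.48
Total out = 535 kmol; y_R = 135.5 / 535 = 0.2533.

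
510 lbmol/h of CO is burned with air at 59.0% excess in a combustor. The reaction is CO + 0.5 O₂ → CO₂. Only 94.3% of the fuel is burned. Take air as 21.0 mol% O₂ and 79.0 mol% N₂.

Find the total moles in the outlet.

Stoichiometric O₂ = 0.5 × 510 = 255 lbmol/h; O₂ fed = 255 × 1.590 = 405.4 lbmol/h.
N₂ fed = 405.4 × 79/21 = 1525 lbmol/h.
Fuel reacted = 0.943 × 510 → ξ = 480.9 lbmol/h.
Outlet (n = n₀ + ν ξ):
  CO: 510 − 1(480.9) = 29.07
  O₂: 405.4 − 0.5(480.9) = 165
  N₂: 1525 (inert)
  CO₂: 0 + 1(480.9) = 480.9
Total out = 29.07 + 165 + 1525 + 480.9 = 2200 lbmol/h.

2200 lbmol/h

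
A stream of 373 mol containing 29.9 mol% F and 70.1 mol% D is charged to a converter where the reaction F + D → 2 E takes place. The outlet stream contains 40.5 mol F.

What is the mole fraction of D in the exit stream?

0.511

For F: n = n₀ − 1ξ → 40.5 = 111.5 − 1ξ, giving ξ = 71.03 mol.
Outlet amounts (n = n₀ + ν ξ):
  F: 111.5 − 1(71.03) = 40.5
  D: 261.5 − 1(71.03) = 190.4
  E: 0 + 2(71.03) = 142.1
Total out = 373 mol; y_D = 190.4 / 373 = 0.5106.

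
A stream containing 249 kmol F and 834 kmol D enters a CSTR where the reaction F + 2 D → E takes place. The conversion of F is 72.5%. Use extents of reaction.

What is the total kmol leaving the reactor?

F reacted = 0.725 × 249 = 180.5 kmol; ν_F = −1, so ξ = 180.5/1 = 180.5 kmol.
Outlet amounts (n = n₀ + ν ξ):
  F: 249 − 1(180.5) = 68.47
  D: 834 − 2(180.5) = 472.9
  E: 0 + 1(180.5) = 180.5
Total out = 68.47 + 472.9 + 180.5 = 722 kmol.

722 kmol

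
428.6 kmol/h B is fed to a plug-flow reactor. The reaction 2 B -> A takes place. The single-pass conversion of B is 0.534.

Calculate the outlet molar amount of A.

B reacted = 0.534 × 428.6 = 228.9 kmol/h; ν_B = −2, so ξ = 228.9/2 = 114.4 kmol/h.
Outlet amounts (n = n₀ + ν ξ):
  B: 428.6 − 2(114.4) = 199.7
  A: 0 + 1(114.4) = 114.4

114 kmol/h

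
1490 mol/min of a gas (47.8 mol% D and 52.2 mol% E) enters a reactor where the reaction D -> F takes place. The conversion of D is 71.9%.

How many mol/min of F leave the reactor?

512 mol/min

D reacted = 0.719 × 712.2 = 512.1 mol/min; ν_D = −1, so ξ = 512.1/1 = 512.1 mol/min.
Outlet amounts (n = n₀ + ν ξ):
  D: 712.2 − 1(512.1) = 200.1
  F: 0 + 1(512.1) = 512.1
  E: 777.8 (inert)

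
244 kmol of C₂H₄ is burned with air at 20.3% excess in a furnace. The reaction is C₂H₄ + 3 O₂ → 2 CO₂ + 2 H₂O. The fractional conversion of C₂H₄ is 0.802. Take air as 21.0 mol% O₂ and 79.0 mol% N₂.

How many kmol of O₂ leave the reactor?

294 kmol

Stoichiometric O₂ = 3 × 244 = 732 kmol; O₂ fed = 732 × 1.203 = 880.6 kmol.
N₂ fed = 880.6 × 79/21 = 3313 kmol.
Fuel reacted = 0.802 × 244 → ξ = 195.7 kmol.
Outlet (n = n₀ + ν ξ):
  C₂H₄: 244 − 1(195.7) = 48.31
  O₂: 880.6 − 3(195.7) = 293.5
  N₂: 3313 (inert)
  CO₂: 0 + 2(195.7) = 391.4
  H₂O: 0 + 2(195.7) = 391.4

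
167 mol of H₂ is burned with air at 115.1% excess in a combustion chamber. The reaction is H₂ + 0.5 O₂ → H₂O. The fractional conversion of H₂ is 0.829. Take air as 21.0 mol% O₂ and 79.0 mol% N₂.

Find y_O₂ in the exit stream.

0.116

Stoichiometric O₂ = 0.5 × 167 = 83.5 mol; O₂ fed = 83.5 × 2.151 = 179.6 mol.
N₂ fed = 179.6 × 79/21 = 675.7 mol.
Fuel reacted = 0.829 × 167 → ξ = 138.4 mol.
Outlet (n = n₀ + ν ξ):
  H₂: 167 − 1(138.4) = 28.56
  O₂: 179.6 − 0.5(138.4) = 110.4
  N₂: 675.7 (inert)
  H₂O: 0 + 1(138.4) = 138.4
Total out = 953.1 mol; y_O₂ = 110.4 / 953.1 = 0.1158.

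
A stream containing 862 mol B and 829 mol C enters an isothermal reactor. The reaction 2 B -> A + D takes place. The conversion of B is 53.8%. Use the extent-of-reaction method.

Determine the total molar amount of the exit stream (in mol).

1690 mol

B reacted = 0.538 × 862 = 463.8 mol; ν_B = −2, so ξ = 463.8/2 = 231.9 mol.
Outlet amounts (n = n₀ + ν ξ):
  B: 862 − 2(231.9) = 398.2
  A: 0 + 1(231.9) = 231.9
  D: 0 + 1(231.9) = 231.9
  C: 829 (inert)
Total out = 398.2 + 231.9 + 231.9 + 829 = 1691 mol.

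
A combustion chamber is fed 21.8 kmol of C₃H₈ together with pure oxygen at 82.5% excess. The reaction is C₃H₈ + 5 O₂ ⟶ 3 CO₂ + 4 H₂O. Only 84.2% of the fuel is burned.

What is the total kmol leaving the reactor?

Stoichiometric O₂ = 5 × 21.8 = 109 kmol; O₂ fed = 109 × 1.825 = 198.9 kmol.
Fuel reacted = 0.842 × 21.8 → ξ = 18.36 kmol.
Outlet (n = n₀ + ν ξ):
  C₃H₈: 21.8 − 1(18.36) = 3.444
  O₂: 198.9 − 5(18.36) = 107.1
  CO₂: 0 + 3(18.36) = 55.07
  H₂O: 0 + 4(18.36) = 73.42
Total out = 3.444 + 107.1 + 55.07 + 73.42 = 239.1 kmol.

239 kmol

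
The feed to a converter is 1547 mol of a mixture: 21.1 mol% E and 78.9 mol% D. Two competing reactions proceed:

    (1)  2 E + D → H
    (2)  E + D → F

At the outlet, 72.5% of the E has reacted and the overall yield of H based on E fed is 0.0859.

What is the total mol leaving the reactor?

1310 mol

Yield of H: 1ξ₁ / 326.4 = 0.0859 → ξ₁ = 28.04 mol.
Conversion of E: 2ξ₁ + 1ξ₂ = 0.725 × 326.4 = 236.7 → ξ₂ = 180.6 mol.
Outlet amounts (n = n₀ + Σ ν·ξ):
  E: 326.4 − 2(28.04) − 1(180.6) = 89.76
  D: 1221 − 1(28.04) − 1(180.6) = 1012
  H: 0 + 1(28.04) = 28.04
  F: 0 + 1(180.6) = 180.6
Total out = 89.76 + 1012 + 28.04 + 180.6 = 1310 mol.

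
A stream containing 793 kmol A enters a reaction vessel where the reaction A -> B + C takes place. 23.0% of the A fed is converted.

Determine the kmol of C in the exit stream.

A reacted = 0.23 × 793 = 182.4 kmol; ν_A = −1, so ξ = 182.4/1 = 182.4 kmol.
Outlet amounts (n = n₀ + ν ξ):
  A: 793 − 1(182.4) = 610.6
  B: 0 + 1(182.4) = 182.4
  C: 0 + 1(182.4) = 182.4

182 kmol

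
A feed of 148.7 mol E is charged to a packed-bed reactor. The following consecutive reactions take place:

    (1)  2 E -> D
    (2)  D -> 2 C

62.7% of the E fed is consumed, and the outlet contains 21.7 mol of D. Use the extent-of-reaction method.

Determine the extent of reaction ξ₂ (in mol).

ξ₂ = 24.9 mol

Conversion of E: E consumed = 2ξ₁ = 0.627 × 148.7 → ξ₁ = 46.62 mol.
D balance: n_D = 0 + 1ξ₁ − 1ξ₂ = 21.7 → ξ₂ = (1·46.62 − 21.7)/1 = 24.92 mol.
Outlet amounts (n = n₀ + Σ ν·ξ):
  E: 148.7 − 2(46.62) = 55.47
  D: 0 + 1(46.62) − 1(24.92) = 21.7
  C: 0 + 2(24.92) = 49.83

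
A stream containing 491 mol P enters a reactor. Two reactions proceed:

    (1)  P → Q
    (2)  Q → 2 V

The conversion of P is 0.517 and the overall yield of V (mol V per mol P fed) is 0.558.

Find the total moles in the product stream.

628 mol

Conversion of P: P consumed = 1ξ₁ = 0.517 × 491 → ξ₁ = 253.8 mol.
Yield of V: 2ξ₂ / 491 = 0.558 → ξ₂ = 137 mol.
Outlet amounts (n = n₀ + Σ ν·ξ):
  P: 491 − 1(253.8) = 237.2
  Q: 0 + 1(253.8) − 1(137) = 116.9
  V: 0 + 2(137) = 274
Total out = 237.2 + 116.9 + 274 = 628 mol.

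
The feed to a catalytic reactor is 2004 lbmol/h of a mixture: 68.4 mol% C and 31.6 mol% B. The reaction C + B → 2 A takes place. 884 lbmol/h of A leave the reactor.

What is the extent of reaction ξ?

ξ = 442 lbmol/h

For A: n = n₀ + 2ξ → 884 = 0 + 2ξ, giving ξ = 442 lbmol/h.
Outlet amounts (n = n₀ + ν ξ):
  C: 1371 − 1(442) = 928.7
  B: 633.3 − 1(442) = 191.3
  A: 0 + 2(442) = 884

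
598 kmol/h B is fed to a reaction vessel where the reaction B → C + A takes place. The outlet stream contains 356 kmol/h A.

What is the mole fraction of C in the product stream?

0.373

For A: n = n₀ + 1ξ → 356 = 0 + 1ξ, giving ξ = 356 kmol/h.
Outlet amounts (n = n₀ + ν ξ):
  B: 598 − 1(356) = 242
  C: 0 + 1(356) = 356
  A: 0 + 1(356) = 356
Total out = 954 kmol/h; y_C = 356 / 954 = 0.3732.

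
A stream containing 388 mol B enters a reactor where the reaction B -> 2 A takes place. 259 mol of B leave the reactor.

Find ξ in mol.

For B: n = n₀ − 1ξ → 259 = 388 − 1ξ, giving ξ = 129 mol.
Outlet amounts (n = n₀ + ν ξ):
  B: 388 − 1(129) = 259
  A: 0 + 2(129) = 258

ξ = 129 mol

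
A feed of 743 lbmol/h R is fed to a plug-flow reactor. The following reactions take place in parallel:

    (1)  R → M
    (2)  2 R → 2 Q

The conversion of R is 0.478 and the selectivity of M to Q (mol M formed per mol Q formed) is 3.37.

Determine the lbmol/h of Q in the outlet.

81.3 lbmol/h

Conversion of R: R consumed = 0.478 × 743 = 355.2 lbmol/h = 1ξ₁ + 2ξ₂.
Selectivity: 1ξ₁ / (2ξ₂) = 3.37 → ξ₁ = 6.74 ξ₂.
Substitute: (1·6.74 + 2) ξ₂ = 355.2 → ξ₂ = 40.64 lbmol/h, ξ₁ = 273.9 lbmol/h.
Outlet amounts (n = n₀ + Σ ν·ξ):
  R: 743 − 1(273.9) − 2(40.64) = 387.8
  M: 0 + 1(273.9) = 273.9
  Q: 0 + 2(40.64) = 81.27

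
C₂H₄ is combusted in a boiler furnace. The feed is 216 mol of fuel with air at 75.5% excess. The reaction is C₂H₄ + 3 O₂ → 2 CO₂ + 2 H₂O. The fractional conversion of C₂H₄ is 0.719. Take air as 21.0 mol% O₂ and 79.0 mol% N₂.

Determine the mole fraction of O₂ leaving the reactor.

Stoichiometric O₂ = 3 × 216 = 648 mol; O₂ fed = 648 × 1.755 = 1137 mol.
N₂ fed = 1137 × 79/21 = 4278 mol.
Fuel reacted = 0.719 × 216 → ξ = 155.3 mol.
Outlet (n = n₀ + ν ξ):
  C₂H₄: 216 − 1(155.3) = 60.7
  O₂: 1137 − 3(155.3) = 671.3
  N₂: 4278 (inert)
  CO₂: 0 + 2(155.3) = 310.6
  H₂O: 0 + 2(155.3) = 310.6
Total out = 5631 mol; y_O₂ = 671.3 / 5631 = 0.1192.

0.119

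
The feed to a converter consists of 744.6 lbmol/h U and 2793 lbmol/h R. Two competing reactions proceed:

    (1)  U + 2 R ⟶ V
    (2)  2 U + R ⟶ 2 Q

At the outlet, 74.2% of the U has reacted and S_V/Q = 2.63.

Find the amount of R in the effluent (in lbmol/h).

Conversion of U: U consumed = 0.742 × 744.6 = 552.5 lbmol/h = 1ξ₁ + 2ξ₂.
Selectivity: 1ξ₁ / (2ξ₂) = 2.63 → ξ₁ = 5.26 ξ₂.
Substitute: (1·5.26 + 2) ξ₂ = 552.5 → ξ₂ = 76.1 lbmol/h, ξ₁ = 400.3 lbmol/h.
Outlet amounts (n = n₀ + Σ ν·ξ):
  U: 744.6 − 1(400.3) − 2(76.1) = 192.1
  R: 2793 − 2(400.3) − 1(76.1) = 1916
  V: 0 + 1(400.3) = 400.3
  Q: 0 + 2(76.1) = 152.2

1920 lbmol/h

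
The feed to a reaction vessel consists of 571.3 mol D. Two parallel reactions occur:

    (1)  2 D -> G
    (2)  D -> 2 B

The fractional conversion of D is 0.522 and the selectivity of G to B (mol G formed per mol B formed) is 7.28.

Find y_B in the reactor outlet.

0.0453

Conversion of D: D consumed = 0.522 × 571.3 = 298.2 mol = 2ξ₁ + 1ξ₂.
Selectivity: 1ξ₁ / (2ξ₂) = 7.28 → ξ₁ = 14.56 ξ₂.
Substitute: (2·14.56 + 1) ξ₂ = 298.2 → ξ₂ = 9.901 mol, ξ₁ = 144.2 mol.
Outlet amounts (n = n₀ + Σ ν·ξ):
  D: 571.3 − 2(144.2) − 1(9.901) = 273.1
  G: 0 + 1(144.2) = 144.2
  B: 0 + 2(9.901) = 19.8
Total out = 437 mol; y_B = 19.8 / 437 = 0.04531.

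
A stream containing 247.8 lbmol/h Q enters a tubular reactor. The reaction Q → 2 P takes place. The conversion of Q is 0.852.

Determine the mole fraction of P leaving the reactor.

Q reacted = 0.852 × 247.8 = 211.1 lbmol/h; ν_Q = −1, so ξ = 211.1/1 = 211.1 lbmol/h.
Outlet amounts (n = n₀ + ν ξ):
  Q: 247.8 − 1(211.1) = 36.67
  P: 0 + 2(211.1) = 422.3
Total out = 458.9 lbmol/h; y_P = 422.3 / 458.9 = 0.9201.

0.92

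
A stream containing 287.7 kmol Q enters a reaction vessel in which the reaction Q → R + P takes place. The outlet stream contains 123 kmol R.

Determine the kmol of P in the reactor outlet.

For R: n = n₀ + 1ξ → 123 = 0 + 1ξ, giving ξ = 123 kmol.
Outlet amounts (n = n₀ + ν ξ):
  Q: 287.7 − 1(123) = 164.7
  R: 0 + 1(123) = 123
  P: 0 + 1(123) = 123

123 kmol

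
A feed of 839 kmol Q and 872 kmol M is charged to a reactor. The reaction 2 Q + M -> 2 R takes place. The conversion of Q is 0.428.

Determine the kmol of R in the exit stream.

359 kmol

Q reacted = 0.428 × 839 = 359.1 kmol; ν_Q = −2, so ξ = 359.1/2 = 179.5 kmol.
Outlet amounts (n = n₀ + ν ξ):
  Q: 839 − 2(179.5) = 479.9
  M: 872 − 1(179.5) = 692.5
  R: 0 + 2(179.5) = 359.1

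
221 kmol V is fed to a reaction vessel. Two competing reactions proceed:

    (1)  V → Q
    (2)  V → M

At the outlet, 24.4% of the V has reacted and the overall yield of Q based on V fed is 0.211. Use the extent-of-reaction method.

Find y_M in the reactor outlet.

Yield of Q: 1ξ₁ / 221 = 0.211 → ξ₁ = 46.63 kmol.
Conversion of V: 1ξ₁ + 1ξ₂ = 0.244 × 221 = 53.92 → ξ₂ = 7.293 kmol.
Outlet amounts (n = n₀ + Σ ν·ξ):
  V: 221 − 1(46.63) − 1(7.293) = 167.1
  Q: 0 + 1(46.63) = 46.63
  M: 0 + 1(7.293) = 7.293
Total out = 221 kmol; y_M = 7.293 / 221 = 0.033.

0.033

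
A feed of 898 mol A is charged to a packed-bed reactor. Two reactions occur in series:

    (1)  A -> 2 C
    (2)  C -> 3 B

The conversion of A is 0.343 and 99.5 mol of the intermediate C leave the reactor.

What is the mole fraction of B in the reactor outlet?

0.692

Conversion of A: A consumed = 1ξ₁ = 0.343 × 898 → ξ₁ = 308 mol.
C balance: n_C = 0 + 2ξ₁ − 1ξ₂ = 99.5 → ξ₂ = (2·308 − 99.5)/1 = 516.5 mol.
Outlet amounts (n = n₀ + Σ ν·ξ):
  A: 898 − 1(308) = 590
  C: 0 + 2(308) − 1(516.5) = 99.5
  B: 0 + 3(516.5) = 1550
Total out = 2239 mol; y_B = 1550 / 2239 = 0.6921.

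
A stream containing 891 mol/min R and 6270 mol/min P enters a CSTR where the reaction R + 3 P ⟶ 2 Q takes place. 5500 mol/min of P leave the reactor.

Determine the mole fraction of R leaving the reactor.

For P: n = n₀ − 3ξ → 5500 = 6270 − 3ξ, giving ξ = 256.7 mol/min.
Outlet amounts (n = n₀ + ν ξ):
  R: 891 − 1(256.7) = 634.3
  P: 6270 − 3(256.7) = 5500
  Q: 0 + 2(256.7) = 513.3
Total out = 6648 mol/min; y_R = 634.3 / 6648 = 0.09542.

0.0954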